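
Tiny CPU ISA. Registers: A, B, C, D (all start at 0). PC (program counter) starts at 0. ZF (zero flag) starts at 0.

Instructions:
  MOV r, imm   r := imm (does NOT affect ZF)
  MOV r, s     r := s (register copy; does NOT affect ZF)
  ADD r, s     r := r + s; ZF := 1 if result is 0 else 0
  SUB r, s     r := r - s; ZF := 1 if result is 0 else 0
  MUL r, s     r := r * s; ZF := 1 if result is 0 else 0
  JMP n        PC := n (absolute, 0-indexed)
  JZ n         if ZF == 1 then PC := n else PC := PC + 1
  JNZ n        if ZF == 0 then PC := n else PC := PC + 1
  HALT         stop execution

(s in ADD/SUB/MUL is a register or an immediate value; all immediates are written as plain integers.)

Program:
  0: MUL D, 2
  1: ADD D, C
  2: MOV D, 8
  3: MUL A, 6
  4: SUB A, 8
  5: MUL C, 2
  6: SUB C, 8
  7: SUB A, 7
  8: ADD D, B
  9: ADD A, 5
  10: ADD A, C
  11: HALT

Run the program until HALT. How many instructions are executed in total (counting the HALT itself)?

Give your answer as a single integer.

Step 1: PC=0 exec 'MUL D, 2'. After: A=0 B=0 C=0 D=0 ZF=1 PC=1
Step 2: PC=1 exec 'ADD D, C'. After: A=0 B=0 C=0 D=0 ZF=1 PC=2
Step 3: PC=2 exec 'MOV D, 8'. After: A=0 B=0 C=0 D=8 ZF=1 PC=3
Step 4: PC=3 exec 'MUL A, 6'. After: A=0 B=0 C=0 D=8 ZF=1 PC=4
Step 5: PC=4 exec 'SUB A, 8'. After: A=-8 B=0 C=0 D=8 ZF=0 PC=5
Step 6: PC=5 exec 'MUL C, 2'. After: A=-8 B=0 C=0 D=8 ZF=1 PC=6
Step 7: PC=6 exec 'SUB C, 8'. After: A=-8 B=0 C=-8 D=8 ZF=0 PC=7
Step 8: PC=7 exec 'SUB A, 7'. After: A=-15 B=0 C=-8 D=8 ZF=0 PC=8
Step 9: PC=8 exec 'ADD D, B'. After: A=-15 B=0 C=-8 D=8 ZF=0 PC=9
Step 10: PC=9 exec 'ADD A, 5'. After: A=-10 B=0 C=-8 D=8 ZF=0 PC=10
Step 11: PC=10 exec 'ADD A, C'. After: A=-18 B=0 C=-8 D=8 ZF=0 PC=11
Step 12: PC=11 exec 'HALT'. After: A=-18 B=0 C=-8 D=8 ZF=0 PC=11 HALTED
Total instructions executed: 12

Answer: 12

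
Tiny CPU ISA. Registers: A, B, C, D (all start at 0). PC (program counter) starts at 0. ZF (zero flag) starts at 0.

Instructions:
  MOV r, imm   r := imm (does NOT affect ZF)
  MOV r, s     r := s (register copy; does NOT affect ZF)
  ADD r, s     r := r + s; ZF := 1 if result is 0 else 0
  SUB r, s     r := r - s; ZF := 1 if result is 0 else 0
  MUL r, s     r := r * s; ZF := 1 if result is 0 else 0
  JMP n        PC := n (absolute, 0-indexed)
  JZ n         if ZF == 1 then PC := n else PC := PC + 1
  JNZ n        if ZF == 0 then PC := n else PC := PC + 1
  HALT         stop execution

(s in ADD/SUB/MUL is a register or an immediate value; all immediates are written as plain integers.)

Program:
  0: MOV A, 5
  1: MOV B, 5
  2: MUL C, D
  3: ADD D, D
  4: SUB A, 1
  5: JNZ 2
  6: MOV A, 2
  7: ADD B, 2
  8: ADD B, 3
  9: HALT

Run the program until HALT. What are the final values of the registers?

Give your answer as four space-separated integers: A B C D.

Step 1: PC=0 exec 'MOV A, 5'. After: A=5 B=0 C=0 D=0 ZF=0 PC=1
Step 2: PC=1 exec 'MOV B, 5'. After: A=5 B=5 C=0 D=0 ZF=0 PC=2
Step 3: PC=2 exec 'MUL C, D'. After: A=5 B=5 C=0 D=0 ZF=1 PC=3
Step 4: PC=3 exec 'ADD D, D'. After: A=5 B=5 C=0 D=0 ZF=1 PC=4
Step 5: PC=4 exec 'SUB A, 1'. After: A=4 B=5 C=0 D=0 ZF=0 PC=5
Step 6: PC=5 exec 'JNZ 2'. After: A=4 B=5 C=0 D=0 ZF=0 PC=2
Step 7: PC=2 exec 'MUL C, D'. After: A=4 B=5 C=0 D=0 ZF=1 PC=3
Step 8: PC=3 exec 'ADD D, D'. After: A=4 B=5 C=0 D=0 ZF=1 PC=4
Step 9: PC=4 exec 'SUB A, 1'. After: A=3 B=5 C=0 D=0 ZF=0 PC=5
Step 10: PC=5 exec 'JNZ 2'. After: A=3 B=5 C=0 D=0 ZF=0 PC=2
Step 11: PC=2 exec 'MUL C, D'. After: A=3 B=5 C=0 D=0 ZF=1 PC=3
Step 12: PC=3 exec 'ADD D, D'. After: A=3 B=5 C=0 D=0 ZF=1 PC=4
Step 13: PC=4 exec 'SUB A, 1'. After: A=2 B=5 C=0 D=0 ZF=0 PC=5
Step 14: PC=5 exec 'JNZ 2'. After: A=2 B=5 C=0 D=0 ZF=0 PC=2
Step 15: PC=2 exec 'MUL C, D'. After: A=2 B=5 C=0 D=0 ZF=1 PC=3
Step 16: PC=3 exec 'ADD D, D'. After: A=2 B=5 C=0 D=0 ZF=1 PC=4
Step 17: PC=4 exec 'SUB A, 1'. After: A=1 B=5 C=0 D=0 ZF=0 PC=5
Step 18: PC=5 exec 'JNZ 2'. After: A=1 B=5 C=0 D=0 ZF=0 PC=2
Step 19: PC=2 exec 'MUL C, D'. After: A=1 B=5 C=0 D=0 ZF=1 PC=3
Step 20: PC=3 exec 'ADD D, D'. After: A=1 B=5 C=0 D=0 ZF=1 PC=4
Step 21: PC=4 exec 'SUB A, 1'. After: A=0 B=5 C=0 D=0 ZF=1 PC=5
Step 22: PC=5 exec 'JNZ 2'. After: A=0 B=5 C=0 D=0 ZF=1 PC=6
Step 23: PC=6 exec 'MOV A, 2'. After: A=2 B=5 C=0 D=0 ZF=1 PC=7
Step 24: PC=7 exec 'ADD B, 2'. After: A=2 B=7 C=0 D=0 ZF=0 PC=8
Step 25: PC=8 exec 'ADD B, 3'. After: A=2 B=10 C=0 D=0 ZF=0 PC=9
Step 26: PC=9 exec 'HALT'. After: A=2 B=10 C=0 D=0 ZF=0 PC=9 HALTED

Answer: 2 10 0 0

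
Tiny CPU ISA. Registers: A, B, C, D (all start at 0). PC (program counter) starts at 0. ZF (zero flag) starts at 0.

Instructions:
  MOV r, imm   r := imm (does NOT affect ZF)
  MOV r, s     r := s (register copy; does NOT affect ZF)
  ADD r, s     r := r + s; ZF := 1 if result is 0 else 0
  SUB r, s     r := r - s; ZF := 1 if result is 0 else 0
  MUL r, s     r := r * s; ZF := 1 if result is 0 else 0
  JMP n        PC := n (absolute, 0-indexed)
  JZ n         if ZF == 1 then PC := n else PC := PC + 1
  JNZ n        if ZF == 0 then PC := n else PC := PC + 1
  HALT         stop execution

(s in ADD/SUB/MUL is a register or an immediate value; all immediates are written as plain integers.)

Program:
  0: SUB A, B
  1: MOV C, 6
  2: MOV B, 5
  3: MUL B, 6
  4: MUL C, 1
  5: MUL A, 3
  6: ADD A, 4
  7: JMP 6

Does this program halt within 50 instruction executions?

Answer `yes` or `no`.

Answer: no

Derivation:
Step 1: PC=0 exec 'SUB A, B'. After: A=0 B=0 C=0 D=0 ZF=1 PC=1
Step 2: PC=1 exec 'MOV C, 6'. After: A=0 B=0 C=6 D=0 ZF=1 PC=2
Step 3: PC=2 exec 'MOV B, 5'. After: A=0 B=5 C=6 D=0 ZF=1 PC=3
Step 4: PC=3 exec 'MUL B, 6'. After: A=0 B=30 C=6 D=0 ZF=0 PC=4
Step 5: PC=4 exec 'MUL C, 1'. After: A=0 B=30 C=6 D=0 ZF=0 PC=5
Step 6: PC=5 exec 'MUL A, 3'. After: A=0 B=30 C=6 D=0 ZF=1 PC=6
Step 7: PC=6 exec 'ADD A, 4'. After: A=4 B=30 C=6 D=0 ZF=0 PC=7
Step 8: PC=7 exec 'JMP 6'. After: A=4 B=30 C=6 D=0 ZF=0 PC=6
Step 9: PC=6 exec 'ADD A, 4'. After: A=8 B=30 C=6 D=0 ZF=0 PC=7
Step 10: PC=7 exec 'JMP 6'. After: A=8 B=30 C=6 D=0 ZF=0 PC=6
Step 11: PC=6 exec 'ADD A, 4'. After: A=12 B=30 C=6 D=0 ZF=0 PC=7
Step 12: PC=7 exec 'JMP 6'. After: A=12 B=30 C=6 D=0 ZF=0 PC=6
Step 13: PC=6 exec 'ADD A, 4'. After: A=16 B=30 C=6 D=0 ZF=0 PC=7
Step 14: PC=7 exec 'JMP 6'. After: A=16 B=30 C=6 D=0 ZF=0 PC=6
Step 15: PC=6 exec 'ADD A, 4'. After: A=20 B=30 C=6 D=0 ZF=0 PC=7
After 50 steps: not halted. PC revisits the same instructions with no path to HALT; will never halt.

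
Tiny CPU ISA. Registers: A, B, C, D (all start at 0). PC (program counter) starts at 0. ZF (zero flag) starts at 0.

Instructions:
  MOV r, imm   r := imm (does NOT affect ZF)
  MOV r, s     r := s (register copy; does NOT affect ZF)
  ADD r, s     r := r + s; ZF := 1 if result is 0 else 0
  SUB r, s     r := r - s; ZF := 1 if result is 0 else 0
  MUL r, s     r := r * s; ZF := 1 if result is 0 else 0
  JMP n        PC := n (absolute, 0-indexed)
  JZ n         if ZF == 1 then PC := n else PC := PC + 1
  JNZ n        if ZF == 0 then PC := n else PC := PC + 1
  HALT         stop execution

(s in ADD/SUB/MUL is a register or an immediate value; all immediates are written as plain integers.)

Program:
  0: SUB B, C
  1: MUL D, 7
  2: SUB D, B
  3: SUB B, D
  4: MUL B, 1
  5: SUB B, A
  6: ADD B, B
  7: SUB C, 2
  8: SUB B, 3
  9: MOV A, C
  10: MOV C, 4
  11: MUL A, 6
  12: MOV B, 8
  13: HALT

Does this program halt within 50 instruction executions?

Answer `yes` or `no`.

Answer: yes

Derivation:
Step 1: PC=0 exec 'SUB B, C'. After: A=0 B=0 C=0 D=0 ZF=1 PC=1
Step 2: PC=1 exec 'MUL D, 7'. After: A=0 B=0 C=0 D=0 ZF=1 PC=2
Step 3: PC=2 exec 'SUB D, B'. After: A=0 B=0 C=0 D=0 ZF=1 PC=3
Step 4: PC=3 exec 'SUB B, D'. After: A=0 B=0 C=0 D=0 ZF=1 PC=4
Step 5: PC=4 exec 'MUL B, 1'. After: A=0 B=0 C=0 D=0 ZF=1 PC=5
Step 6: PC=5 exec 'SUB B, A'. After: A=0 B=0 C=0 D=0 ZF=1 PC=6
Step 7: PC=6 exec 'ADD B, B'. After: A=0 B=0 C=0 D=0 ZF=1 PC=7
Step 8: PC=7 exec 'SUB C, 2'. After: A=0 B=0 C=-2 D=0 ZF=0 PC=8
Step 9: PC=8 exec 'SUB B, 3'. After: A=0 B=-3 C=-2 D=0 ZF=0 PC=9
Step 10: PC=9 exec 'MOV A, C'. After: A=-2 B=-3 C=-2 D=0 ZF=0 PC=10
Step 11: PC=10 exec 'MOV C, 4'. After: A=-2 B=-3 C=4 D=0 ZF=0 PC=11
Step 12: PC=11 exec 'MUL A, 6'. After: A=-12 B=-3 C=4 D=0 ZF=0 PC=12
Step 13: PC=12 exec 'MOV B, 8'. After: A=-12 B=8 C=4 D=0 ZF=0 PC=13
Step 14: PC=13 exec 'HALT'. After: A=-12 B=8 C=4 D=0 ZF=0 PC=13 HALTED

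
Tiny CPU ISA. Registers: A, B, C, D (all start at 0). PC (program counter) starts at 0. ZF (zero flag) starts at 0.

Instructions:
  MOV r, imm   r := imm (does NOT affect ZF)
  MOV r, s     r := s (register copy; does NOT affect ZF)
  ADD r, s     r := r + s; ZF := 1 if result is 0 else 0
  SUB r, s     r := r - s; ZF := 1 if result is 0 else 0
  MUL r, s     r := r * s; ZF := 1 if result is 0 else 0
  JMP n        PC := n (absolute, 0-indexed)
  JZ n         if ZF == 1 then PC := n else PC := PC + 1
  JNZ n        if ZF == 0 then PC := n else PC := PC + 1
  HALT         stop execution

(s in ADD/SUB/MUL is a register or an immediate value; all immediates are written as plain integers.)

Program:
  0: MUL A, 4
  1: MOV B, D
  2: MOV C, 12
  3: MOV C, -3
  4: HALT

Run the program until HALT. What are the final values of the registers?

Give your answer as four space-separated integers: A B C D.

Step 1: PC=0 exec 'MUL A, 4'. After: A=0 B=0 C=0 D=0 ZF=1 PC=1
Step 2: PC=1 exec 'MOV B, D'. After: A=0 B=0 C=0 D=0 ZF=1 PC=2
Step 3: PC=2 exec 'MOV C, 12'. After: A=0 B=0 C=12 D=0 ZF=1 PC=3
Step 4: PC=3 exec 'MOV C, -3'. After: A=0 B=0 C=-3 D=0 ZF=1 PC=4
Step 5: PC=4 exec 'HALT'. After: A=0 B=0 C=-3 D=0 ZF=1 PC=4 HALTED

Answer: 0 0 -3 0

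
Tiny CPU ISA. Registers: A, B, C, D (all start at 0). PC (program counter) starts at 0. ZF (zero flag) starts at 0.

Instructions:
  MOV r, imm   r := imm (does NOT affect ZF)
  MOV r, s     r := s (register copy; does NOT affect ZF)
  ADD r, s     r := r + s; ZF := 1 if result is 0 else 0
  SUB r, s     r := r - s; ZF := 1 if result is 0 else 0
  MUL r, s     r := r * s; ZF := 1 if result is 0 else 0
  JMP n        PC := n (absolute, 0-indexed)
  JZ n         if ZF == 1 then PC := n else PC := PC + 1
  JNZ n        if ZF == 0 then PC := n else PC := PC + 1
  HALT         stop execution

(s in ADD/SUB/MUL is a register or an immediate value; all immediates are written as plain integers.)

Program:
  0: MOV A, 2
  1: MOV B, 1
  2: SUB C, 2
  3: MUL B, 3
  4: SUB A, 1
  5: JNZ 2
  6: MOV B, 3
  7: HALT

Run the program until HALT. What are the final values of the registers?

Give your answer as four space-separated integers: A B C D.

Step 1: PC=0 exec 'MOV A, 2'. After: A=2 B=0 C=0 D=0 ZF=0 PC=1
Step 2: PC=1 exec 'MOV B, 1'. After: A=2 B=1 C=0 D=0 ZF=0 PC=2
Step 3: PC=2 exec 'SUB C, 2'. After: A=2 B=1 C=-2 D=0 ZF=0 PC=3
Step 4: PC=3 exec 'MUL B, 3'. After: A=2 B=3 C=-2 D=0 ZF=0 PC=4
Step 5: PC=4 exec 'SUB A, 1'. After: A=1 B=3 C=-2 D=0 ZF=0 PC=5
Step 6: PC=5 exec 'JNZ 2'. After: A=1 B=3 C=-2 D=0 ZF=0 PC=2
Step 7: PC=2 exec 'SUB C, 2'. After: A=1 B=3 C=-4 D=0 ZF=0 PC=3
Step 8: PC=3 exec 'MUL B, 3'. After: A=1 B=9 C=-4 D=0 ZF=0 PC=4
Step 9: PC=4 exec 'SUB A, 1'. After: A=0 B=9 C=-4 D=0 ZF=1 PC=5
Step 10: PC=5 exec 'JNZ 2'. After: A=0 B=9 C=-4 D=0 ZF=1 PC=6
Step 11: PC=6 exec 'MOV B, 3'. After: A=0 B=3 C=-4 D=0 ZF=1 PC=7
Step 12: PC=7 exec 'HALT'. After: A=0 B=3 C=-4 D=0 ZF=1 PC=7 HALTED

Answer: 0 3 -4 0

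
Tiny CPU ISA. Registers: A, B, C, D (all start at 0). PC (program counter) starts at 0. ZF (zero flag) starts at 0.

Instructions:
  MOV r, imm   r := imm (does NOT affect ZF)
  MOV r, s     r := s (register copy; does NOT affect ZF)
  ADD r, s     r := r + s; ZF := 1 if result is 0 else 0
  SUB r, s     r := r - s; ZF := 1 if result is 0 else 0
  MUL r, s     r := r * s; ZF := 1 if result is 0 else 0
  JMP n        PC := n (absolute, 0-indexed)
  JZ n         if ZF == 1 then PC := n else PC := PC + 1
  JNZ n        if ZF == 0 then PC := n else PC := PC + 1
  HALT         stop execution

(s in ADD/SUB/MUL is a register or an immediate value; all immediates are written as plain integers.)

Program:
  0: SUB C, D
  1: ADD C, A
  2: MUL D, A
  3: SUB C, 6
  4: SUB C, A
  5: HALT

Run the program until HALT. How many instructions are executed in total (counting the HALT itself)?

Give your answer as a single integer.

Step 1: PC=0 exec 'SUB C, D'. After: A=0 B=0 C=0 D=0 ZF=1 PC=1
Step 2: PC=1 exec 'ADD C, A'. After: A=0 B=0 C=0 D=0 ZF=1 PC=2
Step 3: PC=2 exec 'MUL D, A'. After: A=0 B=0 C=0 D=0 ZF=1 PC=3
Step 4: PC=3 exec 'SUB C, 6'. After: A=0 B=0 C=-6 D=0 ZF=0 PC=4
Step 5: PC=4 exec 'SUB C, A'. After: A=0 B=0 C=-6 D=0 ZF=0 PC=5
Step 6: PC=5 exec 'HALT'. After: A=0 B=0 C=-6 D=0 ZF=0 PC=5 HALTED
Total instructions executed: 6

Answer: 6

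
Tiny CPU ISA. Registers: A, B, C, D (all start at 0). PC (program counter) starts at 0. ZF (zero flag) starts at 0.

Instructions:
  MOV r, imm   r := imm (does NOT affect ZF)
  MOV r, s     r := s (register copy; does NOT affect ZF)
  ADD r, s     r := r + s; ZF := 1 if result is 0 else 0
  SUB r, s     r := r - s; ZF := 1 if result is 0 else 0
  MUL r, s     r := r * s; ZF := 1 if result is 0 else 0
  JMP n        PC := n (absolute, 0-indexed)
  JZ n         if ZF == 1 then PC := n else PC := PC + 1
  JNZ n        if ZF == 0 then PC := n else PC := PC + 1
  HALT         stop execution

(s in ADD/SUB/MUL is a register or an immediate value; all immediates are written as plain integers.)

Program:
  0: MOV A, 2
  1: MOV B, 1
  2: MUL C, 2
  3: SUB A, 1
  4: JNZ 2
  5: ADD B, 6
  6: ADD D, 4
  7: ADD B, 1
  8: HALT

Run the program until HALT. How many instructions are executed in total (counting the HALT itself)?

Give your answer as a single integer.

Answer: 12

Derivation:
Step 1: PC=0 exec 'MOV A, 2'. After: A=2 B=0 C=0 D=0 ZF=0 PC=1
Step 2: PC=1 exec 'MOV B, 1'. After: A=2 B=1 C=0 D=0 ZF=0 PC=2
Step 3: PC=2 exec 'MUL C, 2'. After: A=2 B=1 C=0 D=0 ZF=1 PC=3
Step 4: PC=3 exec 'SUB A, 1'. After: A=1 B=1 C=0 D=0 ZF=0 PC=4
Step 5: PC=4 exec 'JNZ 2'. After: A=1 B=1 C=0 D=0 ZF=0 PC=2
Step 6: PC=2 exec 'MUL C, 2'. After: A=1 B=1 C=0 D=0 ZF=1 PC=3
Step 7: PC=3 exec 'SUB A, 1'. After: A=0 B=1 C=0 D=0 ZF=1 PC=4
Step 8: PC=4 exec 'JNZ 2'. After: A=0 B=1 C=0 D=0 ZF=1 PC=5
Step 9: PC=5 exec 'ADD B, 6'. After: A=0 B=7 C=0 D=0 ZF=0 PC=6
Step 10: PC=6 exec 'ADD D, 4'. After: A=0 B=7 C=0 D=4 ZF=0 PC=7
Step 11: PC=7 exec 'ADD B, 1'. After: A=0 B=8 C=0 D=4 ZF=0 PC=8
Step 12: PC=8 exec 'HALT'. After: A=0 B=8 C=0 D=4 ZF=0 PC=8 HALTED
Total instructions executed: 12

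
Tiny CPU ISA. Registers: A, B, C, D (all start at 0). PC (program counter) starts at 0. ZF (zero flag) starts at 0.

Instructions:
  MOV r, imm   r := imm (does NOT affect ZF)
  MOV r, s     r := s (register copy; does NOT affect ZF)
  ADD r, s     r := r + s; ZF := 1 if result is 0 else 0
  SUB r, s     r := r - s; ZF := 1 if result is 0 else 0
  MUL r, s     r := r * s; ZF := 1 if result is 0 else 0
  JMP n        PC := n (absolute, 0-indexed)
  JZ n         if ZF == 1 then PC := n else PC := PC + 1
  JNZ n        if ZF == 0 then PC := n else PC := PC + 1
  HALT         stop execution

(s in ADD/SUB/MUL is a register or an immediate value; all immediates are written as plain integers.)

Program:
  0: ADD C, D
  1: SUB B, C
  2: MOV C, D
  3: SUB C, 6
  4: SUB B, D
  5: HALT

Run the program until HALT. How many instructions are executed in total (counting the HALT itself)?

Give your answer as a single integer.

Step 1: PC=0 exec 'ADD C, D'. After: A=0 B=0 C=0 D=0 ZF=1 PC=1
Step 2: PC=1 exec 'SUB B, C'. After: A=0 B=0 C=0 D=0 ZF=1 PC=2
Step 3: PC=2 exec 'MOV C, D'. After: A=0 B=0 C=0 D=0 ZF=1 PC=3
Step 4: PC=3 exec 'SUB C, 6'. After: A=0 B=0 C=-6 D=0 ZF=0 PC=4
Step 5: PC=4 exec 'SUB B, D'. After: A=0 B=0 C=-6 D=0 ZF=1 PC=5
Step 6: PC=5 exec 'HALT'. After: A=0 B=0 C=-6 D=0 ZF=1 PC=5 HALTED
Total instructions executed: 6

Answer: 6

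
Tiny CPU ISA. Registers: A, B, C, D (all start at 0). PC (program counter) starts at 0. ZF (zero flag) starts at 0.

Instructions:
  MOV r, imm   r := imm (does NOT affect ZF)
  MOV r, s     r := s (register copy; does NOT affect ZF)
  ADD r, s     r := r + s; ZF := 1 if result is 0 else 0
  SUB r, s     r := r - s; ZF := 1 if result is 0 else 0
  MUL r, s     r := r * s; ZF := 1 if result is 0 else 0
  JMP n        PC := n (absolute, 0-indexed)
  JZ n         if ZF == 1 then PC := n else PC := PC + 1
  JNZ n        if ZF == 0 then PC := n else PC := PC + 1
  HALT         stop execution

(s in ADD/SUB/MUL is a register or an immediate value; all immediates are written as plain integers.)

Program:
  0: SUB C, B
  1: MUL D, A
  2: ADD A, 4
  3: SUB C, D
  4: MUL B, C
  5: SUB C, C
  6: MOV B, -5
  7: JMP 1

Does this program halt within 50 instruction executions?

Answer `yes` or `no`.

Step 1: PC=0 exec 'SUB C, B'. After: A=0 B=0 C=0 D=0 ZF=1 PC=1
Step 2: PC=1 exec 'MUL D, A'. After: A=0 B=0 C=0 D=0 ZF=1 PC=2
Step 3: PC=2 exec 'ADD A, 4'. After: A=4 B=0 C=0 D=0 ZF=0 PC=3
Step 4: PC=3 exec 'SUB C, D'. After: A=4 B=0 C=0 D=0 ZF=1 PC=4
Step 5: PC=4 exec 'MUL B, C'. After: A=4 B=0 C=0 D=0 ZF=1 PC=5
Step 6: PC=5 exec 'SUB C, C'. After: A=4 B=0 C=0 D=0 ZF=1 PC=6
Step 7: PC=6 exec 'MOV B, -5'. After: A=4 B=-5 C=0 D=0 ZF=1 PC=7
Step 8: PC=7 exec 'JMP 1'. After: A=4 B=-5 C=0 D=0 ZF=1 PC=1
Step 9: PC=1 exec 'MUL D, A'. After: A=4 B=-5 C=0 D=0 ZF=1 PC=2
Step 10: PC=2 exec 'ADD A, 4'. After: A=8 B=-5 C=0 D=0 ZF=0 PC=3
Step 11: PC=3 exec 'SUB C, D'. After: A=8 B=-5 C=0 D=0 ZF=1 PC=4
Step 12: PC=4 exec 'MUL B, C'. After: A=8 B=0 C=0 D=0 ZF=1 PC=5
Step 13: PC=5 exec 'SUB C, C'. After: A=8 B=0 C=0 D=0 ZF=1 PC=6
Step 14: PC=6 exec 'MOV B, -5'. After: A=8 B=-5 C=0 D=0 ZF=1 PC=7
Step 15: PC=7 exec 'JMP 1'. After: A=8 B=-5 C=0 D=0 ZF=1 PC=1
After 50 steps: not halted. PC revisits the same instructions with no path to HALT; will never halt.

Answer: no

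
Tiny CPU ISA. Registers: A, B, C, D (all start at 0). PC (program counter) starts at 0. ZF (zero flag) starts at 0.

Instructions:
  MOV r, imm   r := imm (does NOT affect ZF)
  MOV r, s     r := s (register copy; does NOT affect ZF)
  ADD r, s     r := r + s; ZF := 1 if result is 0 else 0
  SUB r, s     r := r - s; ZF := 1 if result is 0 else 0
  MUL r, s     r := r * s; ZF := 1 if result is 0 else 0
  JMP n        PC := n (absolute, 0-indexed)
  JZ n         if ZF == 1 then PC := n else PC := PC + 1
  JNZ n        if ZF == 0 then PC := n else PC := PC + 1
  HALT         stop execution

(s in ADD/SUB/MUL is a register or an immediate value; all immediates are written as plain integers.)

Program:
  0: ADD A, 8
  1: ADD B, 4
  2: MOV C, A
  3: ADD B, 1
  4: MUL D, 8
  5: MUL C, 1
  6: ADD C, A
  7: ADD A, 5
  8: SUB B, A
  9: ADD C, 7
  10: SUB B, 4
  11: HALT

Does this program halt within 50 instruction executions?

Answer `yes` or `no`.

Step 1: PC=0 exec 'ADD A, 8'. After: A=8 B=0 C=0 D=0 ZF=0 PC=1
Step 2: PC=1 exec 'ADD B, 4'. After: A=8 B=4 C=0 D=0 ZF=0 PC=2
Step 3: PC=2 exec 'MOV C, A'. After: A=8 B=4 C=8 D=0 ZF=0 PC=3
Step 4: PC=3 exec 'ADD B, 1'. After: A=8 B=5 C=8 D=0 ZF=0 PC=4
Step 5: PC=4 exec 'MUL D, 8'. After: A=8 B=5 C=8 D=0 ZF=1 PC=5
Step 6: PC=5 exec 'MUL C, 1'. After: A=8 B=5 C=8 D=0 ZF=0 PC=6
Step 7: PC=6 exec 'ADD C, A'. After: A=8 B=5 C=16 D=0 ZF=0 PC=7
Step 8: PC=7 exec 'ADD A, 5'. After: A=13 B=5 C=16 D=0 ZF=0 PC=8
Step 9: PC=8 exec 'SUB B, A'. After: A=13 B=-8 C=16 D=0 ZF=0 PC=9
Step 10: PC=9 exec 'ADD C, 7'. After: A=13 B=-8 C=23 D=0 ZF=0 PC=10
Step 11: PC=10 exec 'SUB B, 4'. After: A=13 B=-12 C=23 D=0 ZF=0 PC=11
Step 12: PC=11 exec 'HALT'. After: A=13 B=-12 C=23 D=0 ZF=0 PC=11 HALTED

Answer: yes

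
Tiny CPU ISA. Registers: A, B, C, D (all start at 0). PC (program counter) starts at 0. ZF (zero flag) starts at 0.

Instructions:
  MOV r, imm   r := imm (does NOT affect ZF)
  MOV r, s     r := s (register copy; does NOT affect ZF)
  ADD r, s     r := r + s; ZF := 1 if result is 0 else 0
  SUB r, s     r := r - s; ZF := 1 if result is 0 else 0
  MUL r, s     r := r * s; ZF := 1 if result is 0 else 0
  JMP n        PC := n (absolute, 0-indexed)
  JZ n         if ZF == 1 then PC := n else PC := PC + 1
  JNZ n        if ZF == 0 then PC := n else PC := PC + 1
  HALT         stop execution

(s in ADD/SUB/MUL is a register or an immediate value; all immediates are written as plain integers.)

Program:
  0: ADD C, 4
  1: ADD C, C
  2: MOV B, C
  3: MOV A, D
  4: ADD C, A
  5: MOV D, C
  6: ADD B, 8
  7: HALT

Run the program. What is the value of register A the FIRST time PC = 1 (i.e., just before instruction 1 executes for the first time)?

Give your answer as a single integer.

Step 1: PC=0 exec 'ADD C, 4'. After: A=0 B=0 C=4 D=0 ZF=0 PC=1
First time PC=1: A=0

0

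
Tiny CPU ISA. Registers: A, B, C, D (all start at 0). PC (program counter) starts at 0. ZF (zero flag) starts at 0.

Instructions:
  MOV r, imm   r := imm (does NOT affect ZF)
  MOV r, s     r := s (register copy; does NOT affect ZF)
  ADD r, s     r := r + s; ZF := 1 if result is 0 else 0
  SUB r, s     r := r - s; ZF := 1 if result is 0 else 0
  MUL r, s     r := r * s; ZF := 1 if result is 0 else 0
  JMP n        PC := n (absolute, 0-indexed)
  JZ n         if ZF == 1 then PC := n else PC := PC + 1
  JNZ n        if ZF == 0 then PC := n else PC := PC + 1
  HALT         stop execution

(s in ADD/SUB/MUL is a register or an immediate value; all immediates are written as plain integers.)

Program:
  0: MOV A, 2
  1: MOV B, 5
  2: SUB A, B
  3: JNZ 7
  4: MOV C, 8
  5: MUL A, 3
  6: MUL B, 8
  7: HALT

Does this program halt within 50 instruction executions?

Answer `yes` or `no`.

Answer: yes

Derivation:
Step 1: PC=0 exec 'MOV A, 2'. After: A=2 B=0 C=0 D=0 ZF=0 PC=1
Step 2: PC=1 exec 'MOV B, 5'. After: A=2 B=5 C=0 D=0 ZF=0 PC=2
Step 3: PC=2 exec 'SUB A, B'. After: A=-3 B=5 C=0 D=0 ZF=0 PC=3
Step 4: PC=3 exec 'JNZ 7'. After: A=-3 B=5 C=0 D=0 ZF=0 PC=7
Step 5: PC=7 exec 'HALT'. After: A=-3 B=5 C=0 D=0 ZF=0 PC=7 HALTED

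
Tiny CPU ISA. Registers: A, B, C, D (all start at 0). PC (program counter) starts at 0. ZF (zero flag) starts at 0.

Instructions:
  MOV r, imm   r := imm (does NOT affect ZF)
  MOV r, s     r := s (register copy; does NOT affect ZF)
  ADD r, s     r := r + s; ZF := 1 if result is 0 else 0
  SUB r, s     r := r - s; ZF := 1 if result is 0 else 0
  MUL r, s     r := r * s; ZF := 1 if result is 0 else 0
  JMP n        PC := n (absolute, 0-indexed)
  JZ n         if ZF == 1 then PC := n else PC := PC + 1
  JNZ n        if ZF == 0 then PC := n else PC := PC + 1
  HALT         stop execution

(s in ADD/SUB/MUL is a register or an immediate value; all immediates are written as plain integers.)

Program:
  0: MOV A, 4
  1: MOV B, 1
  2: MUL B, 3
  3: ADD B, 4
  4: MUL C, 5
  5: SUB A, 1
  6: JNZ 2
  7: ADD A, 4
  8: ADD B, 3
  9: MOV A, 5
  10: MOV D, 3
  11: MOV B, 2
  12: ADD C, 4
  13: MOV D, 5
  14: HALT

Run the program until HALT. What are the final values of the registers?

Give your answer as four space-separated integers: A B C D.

Answer: 5 2 4 5

Derivation:
Step 1: PC=0 exec 'MOV A, 4'. After: A=4 B=0 C=0 D=0 ZF=0 PC=1
Step 2: PC=1 exec 'MOV B, 1'. After: A=4 B=1 C=0 D=0 ZF=0 PC=2
Step 3: PC=2 exec 'MUL B, 3'. After: A=4 B=3 C=0 D=0 ZF=0 PC=3
Step 4: PC=3 exec 'ADD B, 4'. After: A=4 B=7 C=0 D=0 ZF=0 PC=4
Step 5: PC=4 exec 'MUL C, 5'. After: A=4 B=7 C=0 D=0 ZF=1 PC=5
Step 6: PC=5 exec 'SUB A, 1'. After: A=3 B=7 C=0 D=0 ZF=0 PC=6
Step 7: PC=6 exec 'JNZ 2'. After: A=3 B=7 C=0 D=0 ZF=0 PC=2
Step 8: PC=2 exec 'MUL B, 3'. After: A=3 B=21 C=0 D=0 ZF=0 PC=3
Step 9: PC=3 exec 'ADD B, 4'. After: A=3 B=25 C=0 D=0 ZF=0 PC=4
Step 10: PC=4 exec 'MUL C, 5'. After: A=3 B=25 C=0 D=0 ZF=1 PC=5
Step 11: PC=5 exec 'SUB A, 1'. After: A=2 B=25 C=0 D=0 ZF=0 PC=6
Step 12: PC=6 exec 'JNZ 2'. After: A=2 B=25 C=0 D=0 ZF=0 PC=2
Step 13: PC=2 exec 'MUL B, 3'. After: A=2 B=75 C=0 D=0 ZF=0 PC=3
Step 14: PC=3 exec 'ADD B, 4'. After: A=2 B=79 C=0 D=0 ZF=0 PC=4
Step 15: PC=4 exec 'MUL C, 5'. After: A=2 B=79 C=0 D=0 ZF=1 PC=5
Step 16: PC=5 exec 'SUB A, 1'. After: A=1 B=79 C=0 D=0 ZF=0 PC=6
Step 17: PC=6 exec 'JNZ 2'. After: A=1 B=79 C=0 D=0 ZF=0 PC=2
Step 18: PC=2 exec 'MUL B, 3'. After: A=1 B=237 C=0 D=0 ZF=0 PC=3
Step 19: PC=3 exec 'ADD B, 4'. After: A=1 B=241 C=0 D=0 ZF=0 PC=4
Step 20: PC=4 exec 'MUL C, 5'. After: A=1 B=241 C=0 D=0 ZF=1 PC=5
Step 21: PC=5 exec 'SUB A, 1'. After: A=0 B=241 C=0 D=0 ZF=1 PC=6
Step 22: PC=6 exec 'JNZ 2'. After: A=0 B=241 C=0 D=0 ZF=1 PC=7
Step 23: PC=7 exec 'ADD A, 4'. After: A=4 B=241 C=0 D=0 ZF=0 PC=8
Step 24: PC=8 exec 'ADD B, 3'. After: A=4 B=244 C=0 D=0 ZF=0 PC=9
Step 25: PC=9 exec 'MOV A, 5'. After: A=5 B=244 C=0 D=0 ZF=0 PC=10
Step 26: PC=10 exec 'MOV D, 3'. After: A=5 B=244 C=0 D=3 ZF=0 PC=11
Step 27: PC=11 exec 'MOV B, 2'. After: A=5 B=2 C=0 D=3 ZF=0 PC=12
Step 28: PC=12 exec 'ADD C, 4'. After: A=5 B=2 C=4 D=3 ZF=0 PC=13
Step 29: PC=13 exec 'MOV D, 5'. After: A=5 B=2 C=4 D=5 ZF=0 PC=14
Step 30: PC=14 exec 'HALT'. After: A=5 B=2 C=4 D=5 ZF=0 PC=14 HALTED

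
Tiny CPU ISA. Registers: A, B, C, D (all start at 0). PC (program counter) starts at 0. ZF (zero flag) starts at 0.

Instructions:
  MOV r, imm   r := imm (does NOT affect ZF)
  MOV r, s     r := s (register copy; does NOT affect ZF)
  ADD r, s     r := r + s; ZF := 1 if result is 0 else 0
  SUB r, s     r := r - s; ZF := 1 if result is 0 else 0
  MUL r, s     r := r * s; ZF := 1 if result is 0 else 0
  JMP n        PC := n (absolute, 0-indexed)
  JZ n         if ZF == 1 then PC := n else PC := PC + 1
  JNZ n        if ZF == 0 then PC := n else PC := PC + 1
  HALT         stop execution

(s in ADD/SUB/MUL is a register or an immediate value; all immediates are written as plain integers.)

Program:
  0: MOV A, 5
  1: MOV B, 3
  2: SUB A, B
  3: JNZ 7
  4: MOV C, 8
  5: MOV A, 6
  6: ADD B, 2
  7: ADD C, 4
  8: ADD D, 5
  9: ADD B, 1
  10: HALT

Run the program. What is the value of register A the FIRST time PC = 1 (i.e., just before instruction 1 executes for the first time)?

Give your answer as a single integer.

Step 1: PC=0 exec 'MOV A, 5'. After: A=5 B=0 C=0 D=0 ZF=0 PC=1
First time PC=1: A=5

5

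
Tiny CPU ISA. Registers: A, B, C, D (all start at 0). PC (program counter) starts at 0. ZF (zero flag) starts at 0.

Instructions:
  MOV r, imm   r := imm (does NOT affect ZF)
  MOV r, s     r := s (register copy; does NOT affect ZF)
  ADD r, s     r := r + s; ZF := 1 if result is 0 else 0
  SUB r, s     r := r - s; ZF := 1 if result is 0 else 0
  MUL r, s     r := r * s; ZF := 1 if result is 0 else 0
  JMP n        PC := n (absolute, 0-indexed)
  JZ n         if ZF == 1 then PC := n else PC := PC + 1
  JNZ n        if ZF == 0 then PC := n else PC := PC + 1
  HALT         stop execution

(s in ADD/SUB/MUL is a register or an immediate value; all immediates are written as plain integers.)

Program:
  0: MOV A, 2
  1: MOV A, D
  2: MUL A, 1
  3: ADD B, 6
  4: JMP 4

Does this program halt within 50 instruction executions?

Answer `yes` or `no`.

Step 1: PC=0 exec 'MOV A, 2'. After: A=2 B=0 C=0 D=0 ZF=0 PC=1
Step 2: PC=1 exec 'MOV A, D'. After: A=0 B=0 C=0 D=0 ZF=0 PC=2
Step 3: PC=2 exec 'MUL A, 1'. After: A=0 B=0 C=0 D=0 ZF=1 PC=3
Step 4: PC=3 exec 'ADD B, 6'. After: A=0 B=6 C=0 D=0 ZF=0 PC=4
Step 5: PC=4 exec 'JMP 4'. After: A=0 B=6 C=0 D=0 ZF=0 PC=4
State after step 5 equals state after step 4: the program is in a cycle of length 1 and will never halt.

Answer: no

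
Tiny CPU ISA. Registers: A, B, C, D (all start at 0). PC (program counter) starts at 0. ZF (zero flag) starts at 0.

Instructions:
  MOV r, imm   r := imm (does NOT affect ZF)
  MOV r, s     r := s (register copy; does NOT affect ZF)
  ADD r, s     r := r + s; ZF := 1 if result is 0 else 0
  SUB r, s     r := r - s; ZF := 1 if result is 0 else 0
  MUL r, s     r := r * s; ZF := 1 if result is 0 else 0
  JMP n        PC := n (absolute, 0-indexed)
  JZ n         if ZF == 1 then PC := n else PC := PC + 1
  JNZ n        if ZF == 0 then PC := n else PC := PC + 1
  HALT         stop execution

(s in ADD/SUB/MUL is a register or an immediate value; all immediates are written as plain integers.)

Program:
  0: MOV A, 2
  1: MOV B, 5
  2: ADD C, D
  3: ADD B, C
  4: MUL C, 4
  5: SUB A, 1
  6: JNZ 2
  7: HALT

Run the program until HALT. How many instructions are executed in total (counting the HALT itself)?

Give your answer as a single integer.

Step 1: PC=0 exec 'MOV A, 2'. After: A=2 B=0 C=0 D=0 ZF=0 PC=1
Step 2: PC=1 exec 'MOV B, 5'. After: A=2 B=5 C=0 D=0 ZF=0 PC=2
Step 3: PC=2 exec 'ADD C, D'. After: A=2 B=5 C=0 D=0 ZF=1 PC=3
Step 4: PC=3 exec 'ADD B, C'. After: A=2 B=5 C=0 D=0 ZF=0 PC=4
Step 5: PC=4 exec 'MUL C, 4'. After: A=2 B=5 C=0 D=0 ZF=1 PC=5
Step 6: PC=5 exec 'SUB A, 1'. After: A=1 B=5 C=0 D=0 ZF=0 PC=6
Step 7: PC=6 exec 'JNZ 2'. After: A=1 B=5 C=0 D=0 ZF=0 PC=2
Step 8: PC=2 exec 'ADD C, D'. After: A=1 B=5 C=0 D=0 ZF=1 PC=3
Step 9: PC=3 exec 'ADD B, C'. After: A=1 B=5 C=0 D=0 ZF=0 PC=4
Step 10: PC=4 exec 'MUL C, 4'. After: A=1 B=5 C=0 D=0 ZF=1 PC=5
Step 11: PC=5 exec 'SUB A, 1'. After: A=0 B=5 C=0 D=0 ZF=1 PC=6
Step 12: PC=6 exec 'JNZ 2'. After: A=0 B=5 C=0 D=0 ZF=1 PC=7
Step 13: PC=7 exec 'HALT'. After: A=0 B=5 C=0 D=0 ZF=1 PC=7 HALTED
Total instructions executed: 13

Answer: 13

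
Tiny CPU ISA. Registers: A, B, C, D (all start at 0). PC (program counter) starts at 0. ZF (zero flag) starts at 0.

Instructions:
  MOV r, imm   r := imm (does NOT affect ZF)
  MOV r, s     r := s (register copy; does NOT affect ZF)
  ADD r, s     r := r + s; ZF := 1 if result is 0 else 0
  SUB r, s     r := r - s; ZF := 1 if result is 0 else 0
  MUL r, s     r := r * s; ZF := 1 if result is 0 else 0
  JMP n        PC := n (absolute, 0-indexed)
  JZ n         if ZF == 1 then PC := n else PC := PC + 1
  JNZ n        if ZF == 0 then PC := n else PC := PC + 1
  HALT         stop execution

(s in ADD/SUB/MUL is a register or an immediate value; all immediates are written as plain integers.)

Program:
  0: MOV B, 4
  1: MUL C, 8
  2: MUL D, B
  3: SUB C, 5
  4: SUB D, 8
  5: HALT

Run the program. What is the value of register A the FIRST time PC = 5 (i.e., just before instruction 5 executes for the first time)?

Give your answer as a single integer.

Step 1: PC=0 exec 'MOV B, 4'. After: A=0 B=4 C=0 D=0 ZF=0 PC=1
Step 2: PC=1 exec 'MUL C, 8'. After: A=0 B=4 C=0 D=0 ZF=1 PC=2
Step 3: PC=2 exec 'MUL D, B'. After: A=0 B=4 C=0 D=0 ZF=1 PC=3
Step 4: PC=3 exec 'SUB C, 5'. After: A=0 B=4 C=-5 D=0 ZF=0 PC=4
Step 5: PC=4 exec 'SUB D, 8'. After: A=0 B=4 C=-5 D=-8 ZF=0 PC=5
First time PC=5: A=0

0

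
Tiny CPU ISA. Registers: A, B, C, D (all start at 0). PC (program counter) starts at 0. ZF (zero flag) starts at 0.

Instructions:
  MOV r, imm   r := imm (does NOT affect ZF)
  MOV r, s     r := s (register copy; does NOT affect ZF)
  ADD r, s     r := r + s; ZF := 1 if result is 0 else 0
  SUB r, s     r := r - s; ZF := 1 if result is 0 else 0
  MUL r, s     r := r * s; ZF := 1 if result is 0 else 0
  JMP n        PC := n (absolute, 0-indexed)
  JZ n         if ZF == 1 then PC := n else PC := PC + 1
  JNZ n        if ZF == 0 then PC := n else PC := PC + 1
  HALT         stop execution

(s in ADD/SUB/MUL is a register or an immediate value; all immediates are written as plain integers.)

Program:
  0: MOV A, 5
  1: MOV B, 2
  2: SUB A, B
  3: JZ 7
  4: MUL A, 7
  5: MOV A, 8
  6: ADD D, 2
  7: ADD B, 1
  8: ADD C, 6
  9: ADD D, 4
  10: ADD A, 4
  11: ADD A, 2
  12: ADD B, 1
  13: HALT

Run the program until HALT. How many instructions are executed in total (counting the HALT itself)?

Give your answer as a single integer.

Step 1: PC=0 exec 'MOV A, 5'. After: A=5 B=0 C=0 D=0 ZF=0 PC=1
Step 2: PC=1 exec 'MOV B, 2'. After: A=5 B=2 C=0 D=0 ZF=0 PC=2
Step 3: PC=2 exec 'SUB A, B'. After: A=3 B=2 C=0 D=0 ZF=0 PC=3
Step 4: PC=3 exec 'JZ 7'. After: A=3 B=2 C=0 D=0 ZF=0 PC=4
Step 5: PC=4 exec 'MUL A, 7'. After: A=21 B=2 C=0 D=0 ZF=0 PC=5
Step 6: PC=5 exec 'MOV A, 8'. After: A=8 B=2 C=0 D=0 ZF=0 PC=6
Step 7: PC=6 exec 'ADD D, 2'. After: A=8 B=2 C=0 D=2 ZF=0 PC=7
Step 8: PC=7 exec 'ADD B, 1'. After: A=8 B=3 C=0 D=2 ZF=0 PC=8
Step 9: PC=8 exec 'ADD C, 6'. After: A=8 B=3 C=6 D=2 ZF=0 PC=9
Step 10: PC=9 exec 'ADD D, 4'. After: A=8 B=3 C=6 D=6 ZF=0 PC=10
Step 11: PC=10 exec 'ADD A, 4'. After: A=12 B=3 C=6 D=6 ZF=0 PC=11
Step 12: PC=11 exec 'ADD A, 2'. After: A=14 B=3 C=6 D=6 ZF=0 PC=12
Step 13: PC=12 exec 'ADD B, 1'. After: A=14 B=4 C=6 D=6 ZF=0 PC=13
Step 14: PC=13 exec 'HALT'. After: A=14 B=4 C=6 D=6 ZF=0 PC=13 HALTED
Total instructions executed: 14

Answer: 14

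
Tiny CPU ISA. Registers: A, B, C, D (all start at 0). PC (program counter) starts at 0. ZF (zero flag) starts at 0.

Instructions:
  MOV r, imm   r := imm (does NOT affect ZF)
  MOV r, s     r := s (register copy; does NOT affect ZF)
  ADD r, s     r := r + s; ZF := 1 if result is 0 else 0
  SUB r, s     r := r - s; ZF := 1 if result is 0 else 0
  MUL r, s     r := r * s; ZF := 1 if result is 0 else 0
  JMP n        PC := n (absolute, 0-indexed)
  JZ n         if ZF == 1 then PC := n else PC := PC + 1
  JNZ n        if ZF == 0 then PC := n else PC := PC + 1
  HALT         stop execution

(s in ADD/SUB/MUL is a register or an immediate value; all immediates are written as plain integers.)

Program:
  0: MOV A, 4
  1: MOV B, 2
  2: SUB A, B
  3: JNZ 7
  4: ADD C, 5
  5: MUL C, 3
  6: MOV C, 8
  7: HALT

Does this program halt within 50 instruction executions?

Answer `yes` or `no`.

Answer: yes

Derivation:
Step 1: PC=0 exec 'MOV A, 4'. After: A=4 B=0 C=0 D=0 ZF=0 PC=1
Step 2: PC=1 exec 'MOV B, 2'. After: A=4 B=2 C=0 D=0 ZF=0 PC=2
Step 3: PC=2 exec 'SUB A, B'. After: A=2 B=2 C=0 D=0 ZF=0 PC=3
Step 4: PC=3 exec 'JNZ 7'. After: A=2 B=2 C=0 D=0 ZF=0 PC=7
Step 5: PC=7 exec 'HALT'. After: A=2 B=2 C=0 D=0 ZF=0 PC=7 HALTED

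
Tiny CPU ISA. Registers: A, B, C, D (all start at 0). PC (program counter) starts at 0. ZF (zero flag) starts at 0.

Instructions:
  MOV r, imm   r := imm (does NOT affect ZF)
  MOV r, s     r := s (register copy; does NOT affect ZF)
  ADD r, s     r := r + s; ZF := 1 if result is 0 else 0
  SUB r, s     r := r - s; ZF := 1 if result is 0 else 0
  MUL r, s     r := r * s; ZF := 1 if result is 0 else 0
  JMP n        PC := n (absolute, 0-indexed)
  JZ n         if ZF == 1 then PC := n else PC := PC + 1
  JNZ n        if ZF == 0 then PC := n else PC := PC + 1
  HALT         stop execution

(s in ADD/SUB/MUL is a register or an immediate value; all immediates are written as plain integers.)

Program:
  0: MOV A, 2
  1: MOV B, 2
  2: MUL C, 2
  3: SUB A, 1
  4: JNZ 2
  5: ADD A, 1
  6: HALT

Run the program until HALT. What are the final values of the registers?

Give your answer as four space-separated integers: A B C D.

Step 1: PC=0 exec 'MOV A, 2'. After: A=2 B=0 C=0 D=0 ZF=0 PC=1
Step 2: PC=1 exec 'MOV B, 2'. After: A=2 B=2 C=0 D=0 ZF=0 PC=2
Step 3: PC=2 exec 'MUL C, 2'. After: A=2 B=2 C=0 D=0 ZF=1 PC=3
Step 4: PC=3 exec 'SUB A, 1'. After: A=1 B=2 C=0 D=0 ZF=0 PC=4
Step 5: PC=4 exec 'JNZ 2'. After: A=1 B=2 C=0 D=0 ZF=0 PC=2
Step 6: PC=2 exec 'MUL C, 2'. After: A=1 B=2 C=0 D=0 ZF=1 PC=3
Step 7: PC=3 exec 'SUB A, 1'. After: A=0 B=2 C=0 D=0 ZF=1 PC=4
Step 8: PC=4 exec 'JNZ 2'. After: A=0 B=2 C=0 D=0 ZF=1 PC=5
Step 9: PC=5 exec 'ADD A, 1'. After: A=1 B=2 C=0 D=0 ZF=0 PC=6
Step 10: PC=6 exec 'HALT'. After: A=1 B=2 C=0 D=0 ZF=0 PC=6 HALTED

Answer: 1 2 0 0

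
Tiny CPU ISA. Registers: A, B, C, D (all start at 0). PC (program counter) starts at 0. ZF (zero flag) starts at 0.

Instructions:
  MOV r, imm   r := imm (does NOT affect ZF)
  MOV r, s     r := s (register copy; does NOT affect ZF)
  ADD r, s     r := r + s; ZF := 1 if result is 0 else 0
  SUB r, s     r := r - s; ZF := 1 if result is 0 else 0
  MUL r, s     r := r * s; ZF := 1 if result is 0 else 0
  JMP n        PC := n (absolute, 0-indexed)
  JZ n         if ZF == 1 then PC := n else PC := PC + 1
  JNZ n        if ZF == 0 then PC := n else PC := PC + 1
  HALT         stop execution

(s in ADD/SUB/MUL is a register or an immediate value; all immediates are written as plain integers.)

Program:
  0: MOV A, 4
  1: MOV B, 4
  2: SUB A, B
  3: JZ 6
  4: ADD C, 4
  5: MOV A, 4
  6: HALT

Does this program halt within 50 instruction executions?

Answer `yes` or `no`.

Answer: yes

Derivation:
Step 1: PC=0 exec 'MOV A, 4'. After: A=4 B=0 C=0 D=0 ZF=0 PC=1
Step 2: PC=1 exec 'MOV B, 4'. After: A=4 B=4 C=0 D=0 ZF=0 PC=2
Step 3: PC=2 exec 'SUB A, B'. After: A=0 B=4 C=0 D=0 ZF=1 PC=3
Step 4: PC=3 exec 'JZ 6'. After: A=0 B=4 C=0 D=0 ZF=1 PC=6
Step 5: PC=6 exec 'HALT'. After: A=0 B=4 C=0 D=0 ZF=1 PC=6 HALTED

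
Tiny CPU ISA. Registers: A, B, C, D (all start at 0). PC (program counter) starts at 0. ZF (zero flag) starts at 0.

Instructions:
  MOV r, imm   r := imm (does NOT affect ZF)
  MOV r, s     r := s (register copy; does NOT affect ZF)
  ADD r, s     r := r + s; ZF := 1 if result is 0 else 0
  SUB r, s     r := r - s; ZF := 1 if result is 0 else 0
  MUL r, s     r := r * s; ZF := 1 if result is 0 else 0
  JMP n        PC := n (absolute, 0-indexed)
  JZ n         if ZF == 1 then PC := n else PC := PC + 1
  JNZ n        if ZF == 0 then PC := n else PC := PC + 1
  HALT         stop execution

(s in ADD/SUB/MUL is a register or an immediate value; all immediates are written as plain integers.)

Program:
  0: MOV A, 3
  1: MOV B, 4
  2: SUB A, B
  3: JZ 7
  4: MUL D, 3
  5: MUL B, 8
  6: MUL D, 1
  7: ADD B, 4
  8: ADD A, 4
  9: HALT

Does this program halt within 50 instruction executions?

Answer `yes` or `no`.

Step 1: PC=0 exec 'MOV A, 3'. After: A=3 B=0 C=0 D=0 ZF=0 PC=1
Step 2: PC=1 exec 'MOV B, 4'. After: A=3 B=4 C=0 D=0 ZF=0 PC=2
Step 3: PC=2 exec 'SUB A, B'. After: A=-1 B=4 C=0 D=0 ZF=0 PC=3
Step 4: PC=3 exec 'JZ 7'. After: A=-1 B=4 C=0 D=0 ZF=0 PC=4
Step 5: PC=4 exec 'MUL D, 3'. After: A=-1 B=4 C=0 D=0 ZF=1 PC=5
Step 6: PC=5 exec 'MUL B, 8'. After: A=-1 B=32 C=0 D=0 ZF=0 PC=6
Step 7: PC=6 exec 'MUL D, 1'. After: A=-1 B=32 C=0 D=0 ZF=1 PC=7
Step 8: PC=7 exec 'ADD B, 4'. After: A=-1 B=36 C=0 D=0 ZF=0 PC=8
Step 9: PC=8 exec 'ADD A, 4'. After: A=3 B=36 C=0 D=0 ZF=0 PC=9
Step 10: PC=9 exec 'HALT'. After: A=3 B=36 C=0 D=0 ZF=0 PC=9 HALTED

Answer: yes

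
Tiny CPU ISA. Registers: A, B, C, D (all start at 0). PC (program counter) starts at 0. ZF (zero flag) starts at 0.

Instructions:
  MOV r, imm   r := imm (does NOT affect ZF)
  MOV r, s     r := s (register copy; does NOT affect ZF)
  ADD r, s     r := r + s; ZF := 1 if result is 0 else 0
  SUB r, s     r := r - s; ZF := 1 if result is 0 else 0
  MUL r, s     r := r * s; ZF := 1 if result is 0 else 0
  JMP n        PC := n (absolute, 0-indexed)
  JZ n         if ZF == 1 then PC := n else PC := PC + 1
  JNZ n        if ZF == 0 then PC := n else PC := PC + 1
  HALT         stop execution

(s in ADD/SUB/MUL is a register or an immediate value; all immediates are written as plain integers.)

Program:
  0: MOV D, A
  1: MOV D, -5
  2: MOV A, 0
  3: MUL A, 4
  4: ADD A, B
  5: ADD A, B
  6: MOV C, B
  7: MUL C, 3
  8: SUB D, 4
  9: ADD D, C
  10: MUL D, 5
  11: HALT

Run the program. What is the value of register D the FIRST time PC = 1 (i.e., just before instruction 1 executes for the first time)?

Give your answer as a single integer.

Step 1: PC=0 exec 'MOV D, A'. After: A=0 B=0 C=0 D=0 ZF=0 PC=1
First time PC=1: D=0

0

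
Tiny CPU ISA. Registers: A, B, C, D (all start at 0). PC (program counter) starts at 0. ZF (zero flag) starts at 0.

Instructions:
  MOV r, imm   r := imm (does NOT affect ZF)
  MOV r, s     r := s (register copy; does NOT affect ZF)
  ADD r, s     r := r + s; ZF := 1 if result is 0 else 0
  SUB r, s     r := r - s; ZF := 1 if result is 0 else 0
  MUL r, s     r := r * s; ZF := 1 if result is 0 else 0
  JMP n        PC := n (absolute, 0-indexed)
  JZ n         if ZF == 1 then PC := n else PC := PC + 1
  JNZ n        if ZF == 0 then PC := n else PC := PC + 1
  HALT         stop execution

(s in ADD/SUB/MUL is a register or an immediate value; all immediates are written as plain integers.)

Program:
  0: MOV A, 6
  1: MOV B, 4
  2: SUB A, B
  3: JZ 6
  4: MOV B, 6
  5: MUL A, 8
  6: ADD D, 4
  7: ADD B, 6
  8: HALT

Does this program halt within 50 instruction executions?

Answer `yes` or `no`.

Answer: yes

Derivation:
Step 1: PC=0 exec 'MOV A, 6'. After: A=6 B=0 C=0 D=0 ZF=0 PC=1
Step 2: PC=1 exec 'MOV B, 4'. After: A=6 B=4 C=0 D=0 ZF=0 PC=2
Step 3: PC=2 exec 'SUB A, B'. After: A=2 B=4 C=0 D=0 ZF=0 PC=3
Step 4: PC=3 exec 'JZ 6'. After: A=2 B=4 C=0 D=0 ZF=0 PC=4
Step 5: PC=4 exec 'MOV B, 6'. After: A=2 B=6 C=0 D=0 ZF=0 PC=5
Step 6: PC=5 exec 'MUL A, 8'. After: A=16 B=6 C=0 D=0 ZF=0 PC=6
Step 7: PC=6 exec 'ADD D, 4'. After: A=16 B=6 C=0 D=4 ZF=0 PC=7
Step 8: PC=7 exec 'ADD B, 6'. After: A=16 B=12 C=0 D=4 ZF=0 PC=8
Step 9: PC=8 exec 'HALT'. After: A=16 B=12 C=0 D=4 ZF=0 PC=8 HALTED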